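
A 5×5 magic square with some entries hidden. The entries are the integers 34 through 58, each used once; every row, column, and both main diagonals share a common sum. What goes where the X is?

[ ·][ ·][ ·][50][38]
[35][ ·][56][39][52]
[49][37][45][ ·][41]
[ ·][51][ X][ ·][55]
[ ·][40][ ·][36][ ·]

34

The entries are 34 through 58, which sum to 1150, so each line sums to 1150/5 = 230.
Using row 2: 35 + 56 + 39 + 52 + ? → (2,2) = 230 − 182 = 48.
Row 3 must total 230; the given cells sum to 172, so (3,4) = 58.
Using column 2: 48 + 37 + 51 + 40 + ? → (1,2) = 230 − 176 = 54.
The remaining cell in column 4 is (4,4) = 230 − 183 = 47.
Using column 5: 38 + 52 + 41 + 55 + ? → (5,5) = 230 − 186 = 44.
Using main diagonal: 48 + 45 + 47 + 44 + ? → (1,1) = 230 − 184 = 46.
Anti-diagonal: 38 + 39 + 45 + 51 + ? = 230, so (5,1) = 57.
Row 1 needs 230; the known cells sum to 188, so (1,3) = 42.
From row 5, 230 − (57 + 40 + 36 + 44) gives (5,3) = 53.
Column 1 needs 230; the known cells sum to 187, so (4,1) = 43.
Using column 3: 42 + 56 + 45 + 53 + ? → (4,3) = 230 − 196 = 34.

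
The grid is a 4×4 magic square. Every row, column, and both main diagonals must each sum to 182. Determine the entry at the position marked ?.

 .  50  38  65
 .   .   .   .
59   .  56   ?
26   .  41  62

23

Row 1 must total 182; the given cells sum to 153, so (1,1) = 29.
From row 4, 182 − (26 + 41 + 62) gives (4,2) = 53.
Column 1: 29 + 59 + 26 + ? = 182, so (2,1) = 68.
Column 3: 38 + 56 + 41 + ? = 182, so (2,3) = 47.
Main diagonal must total 182; the given cells sum to 147, so (2,2) = 35.
From anti-diagonal, 182 − (65 + 47 + 26) gives (3,2) = 44.
Row 2: 68 + 35 + 47 + ? = 182, so (2,4) = 32.
Using row 3: 59 + 44 + 56 + ? → (3,4) = 182 − 159 = 23.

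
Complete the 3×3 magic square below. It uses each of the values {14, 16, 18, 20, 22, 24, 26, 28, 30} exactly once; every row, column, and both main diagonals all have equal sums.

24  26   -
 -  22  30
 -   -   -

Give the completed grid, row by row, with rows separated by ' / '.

24 26 16 / 14 22 30 / 28 18 20

The 9 entries sum to 198, so each line sums to 198/3 = 66.
From row 1, 66 − (24 + 26) gives (1,3) = 16.
The remaining cell in row 2 is (2,1) = 66 − 52 = 14.
From column 1, 66 − (24 + 14) gives (3,1) = 28.
The remaining cell in column 2 is (3,2) = 66 − 48 = 18.
Column 3: 16 + 30 + ? = 66, so (3,3) = 20.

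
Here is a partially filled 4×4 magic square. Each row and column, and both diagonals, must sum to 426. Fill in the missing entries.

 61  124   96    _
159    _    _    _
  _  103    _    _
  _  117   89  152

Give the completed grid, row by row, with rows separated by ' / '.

61 124 96 145 / 159 82 110 75 / 138 103 131 54 / 68 117 89 152

Row 1 needs 426; the known cells sum to 281, so (1,4) = 145.
Row 4 needs 426; the known cells sum to 358, so (4,1) = 68.
The remaining cell in column 1 is (3,1) = 426 − 288 = 138.
From column 2, 426 − (124 + 103 + 117) gives (2,2) = 82.
Main diagonal: 61 + 82 + 152 + ? = 426, so (3,3) = 131.
Anti-diagonal needs 426; the known cells sum to 316, so (2,3) = 110.
The remaining cell in row 2 is (2,4) = 426 − 351 = 75.
Using row 3: 138 + 103 + 131 + ? → (3,4) = 426 − 372 = 54.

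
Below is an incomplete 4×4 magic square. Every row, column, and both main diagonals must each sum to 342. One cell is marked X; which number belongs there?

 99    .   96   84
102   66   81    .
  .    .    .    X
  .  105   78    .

75

Using row 1: 99 + 96 + 84 + ? → (1,2) = 342 − 279 = 63.
Row 2: 102 + 66 + 81 + ? = 342, so (2,4) = 93.
Column 2: 63 + 66 + 105 + ? = 342, so (3,2) = 108.
The remaining cell in column 3 is (3,3) = 342 − 255 = 87.
Main diagonal: 99 + 66 + 87 + ? = 342, so (4,4) = 90.
Anti-diagonal must total 342; the given cells sum to 273, so (4,1) = 69.
Column 1 must total 342; the given cells sum to 270, so (3,1) = 72.
The remaining cell in column 4 is (3,4) = 342 − 267 = 75.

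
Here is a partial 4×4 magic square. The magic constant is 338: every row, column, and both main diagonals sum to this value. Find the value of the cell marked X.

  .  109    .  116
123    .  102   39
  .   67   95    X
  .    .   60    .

Row 2 needs 338; the known cells sum to 264, so (2,2) = 74.
Column 2 needs 338; the known cells sum to 250, so (4,2) = 88.
From column 3, 338 − (102 + 95 + 60) gives (1,3) = 81.
The remaining cell in anti-diagonal is (4,1) = 338 − 285 = 53.
From row 1, 338 − (109 + 81 + 116) gives (1,1) = 32.
From row 4, 338 − (53 + 88 + 60) gives (4,4) = 137.
Using column 1: 32 + 123 + 53 + ? → (3,1) = 338 − 208 = 130.
From column 4, 338 − (116 + 39 + 137) gives (3,4) = 46.

46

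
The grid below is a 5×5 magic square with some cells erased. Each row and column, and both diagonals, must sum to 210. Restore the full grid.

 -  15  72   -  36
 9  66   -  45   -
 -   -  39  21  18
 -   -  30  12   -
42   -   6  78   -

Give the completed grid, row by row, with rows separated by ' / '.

Using column 3: 72 + 39 + 30 + 6 + ? → (2,3) = 210 − 147 = 63.
Using column 4: 45 + 21 + 12 + 78 + ? → (1,4) = 210 − 156 = 54.
Anti-diagonal: 36 + 45 + 39 + 42 + ? = 210, so (4,2) = 48.
From row 1, 210 − (15 + 72 + 54 + 36) gives (1,1) = 33.
The remaining cell in row 2 is (2,5) = 210 − 183 = 27.
From main diagonal, 210 − (33 + 66 + 39 + 12) gives (5,5) = 60.
From row 5, 210 − (42 + 6 + 78 + 60) gives (5,2) = 24.
The remaining cell in column 2 is (3,2) = 210 − 153 = 57.
Column 5 must total 210; the given cells sum to 141, so (4,5) = 69.
The remaining cell in row 3 is (3,1) = 210 − 135 = 75.
Row 4: 48 + 30 + 12 + 69 + ? = 210, so (4,1) = 51.

33 15 72 54 36 / 9 66 63 45 27 / 75 57 39 21 18 / 51 48 30 12 69 / 42 24 6 78 60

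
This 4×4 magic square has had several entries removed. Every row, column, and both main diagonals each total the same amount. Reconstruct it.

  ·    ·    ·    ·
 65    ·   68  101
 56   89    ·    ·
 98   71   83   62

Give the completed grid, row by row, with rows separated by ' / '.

Row 4 is already complete: 98 + 71 + 83 + 62 = 314, so that is the magic constant.
The remaining cell in row 2 is (2,2) = 314 − 234 = 80.
Column 1 needs 314; the known cells sum to 219, so (1,1) = 95.
From column 2, 314 − (80 + 89 + 71) gives (1,2) = 74.
The remaining cell in main diagonal is (3,3) = 314 − 237 = 77.
Anti-diagonal must total 314; the given cells sum to 255, so (1,4) = 59.
Row 1: 95 + 74 + 59 + ? = 314, so (1,3) = 86.
Using row 3: 56 + 89 + 77 + ? → (3,4) = 314 − 222 = 92.

95 74 86 59 / 65 80 68 101 / 56 89 77 92 / 98 71 83 62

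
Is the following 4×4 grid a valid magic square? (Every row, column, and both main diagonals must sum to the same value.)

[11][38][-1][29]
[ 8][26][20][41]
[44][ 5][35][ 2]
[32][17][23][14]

No — column 3 sums to 77 but column 1 sums to 95.

Row 1: 11 + 38 + (-1) + 29 = 77.
Row 2: 8 + 26 + 20 + 41 = 95.
Row 3: 44 + 5 + 35 + 2 = 86.
Row 4: 32 + 17 + 23 + 14 = 86.
Column 1: 11 + 8 + 44 + 32 = 95.
Column 2: 38 + 26 + 5 + 17 = 86.
Column 3: -1 + 20 + 35 + 23 = 77.
Column 4: 29 + 41 + 2 + 14 = 86.
Main diagonal: 11 + 26 + 35 + 14 = 86.
Anti-diagonal: 29 + 20 + 5 + 32 = 86.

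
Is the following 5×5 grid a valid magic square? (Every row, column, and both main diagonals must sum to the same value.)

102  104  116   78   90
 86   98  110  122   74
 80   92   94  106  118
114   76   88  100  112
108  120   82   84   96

Yes

Row 1: 102 + 104 + 116 + 78 + 90 = 490.
Row 2: 86 + 98 + 110 + 122 + 74 = 490.
Row 3: 80 + 92 + 94 + 106 + 118 = 490.
Row 4: 114 + 76 + 88 + 100 + 112 = 490.
Row 5: 108 + 120 + 82 + 84 + 96 = 490.
Column 1: 102 + 86 + 80 + 114 + 108 = 490.
Column 2: 104 + 98 + 92 + 76 + 120 = 490.
Column 3: 116 + 110 + 94 + 88 + 82 = 490.
Column 4: 78 + 122 + 106 + 100 + 84 = 490.
Column 5: 90 + 74 + 118 + 112 + 96 = 490.
Main diagonal: 102 + 98 + 94 + 100 + 96 = 490.
Anti-diagonal: 90 + 122 + 94 + 76 + 108 = 490.
All lines sum to 490.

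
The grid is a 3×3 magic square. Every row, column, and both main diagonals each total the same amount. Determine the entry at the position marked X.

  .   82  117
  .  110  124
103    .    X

Anti-diagonal is complete and sums to 330; that is the magic constant.
From row 1, 330 − (82 + 117) gives (1,1) = 131.
From row 2, 330 − (110 + 124) gives (2,1) = 96.
From column 2, 330 − (82 + 110) gives (3,2) = 138.
Column 3 needs 330; the known cells sum to 241, so (3,3) = 89.

89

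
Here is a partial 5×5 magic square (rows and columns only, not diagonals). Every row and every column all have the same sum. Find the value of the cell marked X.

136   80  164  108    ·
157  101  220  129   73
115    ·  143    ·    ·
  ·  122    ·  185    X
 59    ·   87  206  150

94

Row 2 is complete and sums to 680; that is the magic constant.
Row 1 needs 680; the known cells sum to 488, so (1,5) = 192.
Using row 5: 59 + 87 + 206 + 150 + ? → (5,2) = 680 − 502 = 178.
The remaining cell in column 1 is (4,1) = 680 − 467 = 213.
Column 2 must total 680; the given cells sum to 481, so (3,2) = 199.
Using column 3: 164 + 220 + 143 + 87 + ? → (4,3) = 680 − 614 = 66.
Column 4 must total 680; the given cells sum to 628, so (3,4) = 52.
From row 3, 680 − (115 + 199 + 143 + 52) gives (3,5) = 171.
Row 4 must total 680; the given cells sum to 586, so (4,5) = 94.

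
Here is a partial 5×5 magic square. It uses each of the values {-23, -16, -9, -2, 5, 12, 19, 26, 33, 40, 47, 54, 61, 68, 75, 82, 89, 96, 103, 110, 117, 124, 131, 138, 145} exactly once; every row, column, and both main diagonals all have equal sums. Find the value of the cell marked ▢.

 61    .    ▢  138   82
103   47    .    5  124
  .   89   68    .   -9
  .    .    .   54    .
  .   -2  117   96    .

-16

The 25 entries sum to 1525, so each line sums to 1525/5 = 305.
Row 2 needs 305; the known cells sum to 279, so (2,3) = 26.
Using column 4: 138 + 5 + 54 + 96 + ? → (3,4) = 305 − 293 = 12.
Main diagonal must total 305; the given cells sum to 230, so (5,5) = 75.
From row 3, 305 − (89 + 68 + 12 + (-9)) gives (3,1) = 145.
Row 5: -2 + 117 + 96 + 75 + ? = 305, so (5,1) = 19.
From column 1, 305 − (61 + 103 + 145 + 19) gives (4,1) = -23.
The remaining cell in column 5 is (4,5) = 305 − 272 = 33.
Anti-diagonal: 82 + 5 + 68 + 19 + ? = 305, so (4,2) = 131.
From row 4, 305 − (-23 + 131 + 54 + 33) gives (4,3) = 110.
The remaining cell in column 2 is (1,2) = 305 − 265 = 40.
From column 3, 305 − (26 + 68 + 110 + 117) gives (1,3) = -16.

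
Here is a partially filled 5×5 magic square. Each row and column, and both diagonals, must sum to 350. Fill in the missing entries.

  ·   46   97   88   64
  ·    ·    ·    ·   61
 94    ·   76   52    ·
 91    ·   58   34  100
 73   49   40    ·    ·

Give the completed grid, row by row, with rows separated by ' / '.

55 46 97 88 64 / 37 103 79 70 61 / 94 85 76 52 43 / 91 67 58 34 100 / 73 49 40 106 82

Row 1 needs 350; the known cells sum to 295, so (1,1) = 55.
Using row 4: 91 + 58 + 34 + 100 + ? → (4,2) = 350 − 283 = 67.
The remaining cell in column 1 is (2,1) = 350 − 313 = 37.
Using column 3: 97 + 76 + 58 + 40 + ? → (2,3) = 350 − 271 = 79.
The remaining cell in anti-diagonal is (2,4) = 350 − 280 = 70.
Using row 2: 37 + 79 + 70 + 61 + ? → (2,2) = 350 − 247 = 103.
From column 2, 350 − (46 + 103 + 67 + 49) gives (3,2) = 85.
Column 4 must total 350; the given cells sum to 244, so (5,4) = 106.
From main diagonal, 350 − (55 + 103 + 76 + 34) gives (5,5) = 82.
Using row 3: 94 + 85 + 76 + 52 + ? → (3,5) = 350 − 307 = 43.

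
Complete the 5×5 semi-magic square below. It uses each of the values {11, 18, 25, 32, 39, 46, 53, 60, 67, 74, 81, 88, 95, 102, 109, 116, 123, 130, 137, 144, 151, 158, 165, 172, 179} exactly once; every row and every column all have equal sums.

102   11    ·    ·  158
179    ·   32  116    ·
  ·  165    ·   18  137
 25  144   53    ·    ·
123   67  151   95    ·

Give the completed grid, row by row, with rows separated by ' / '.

The 25 entries sum to 2375, so each line sums to 2375/5 = 475.
From row 5, 475 − (123 + 67 + 151 + 95) gives (5,5) = 39.
From column 1, 475 − (102 + 179 + 25 + 123) gives (3,1) = 46.
The remaining cell in column 2 is (2,2) = 475 − 387 = 88.
Row 2 needs 475; the known cells sum to 415, so (2,5) = 60.
The remaining cell in row 3 is (3,3) = 475 − 366 = 109.
The remaining cell in column 3 is (1,3) = 475 − 345 = 130.
From column 5, 475 − (158 + 60 + 137 + 39) gives (4,5) = 81.
From row 1, 475 − (102 + 11 + 130 + 158) gives (1,4) = 74.
Row 4 needs 475; the known cells sum to 303, so (4,4) = 172.

102 11 130 74 158 / 179 88 32 116 60 / 46 165 109 18 137 / 25 144 53 172 81 / 123 67 151 95 39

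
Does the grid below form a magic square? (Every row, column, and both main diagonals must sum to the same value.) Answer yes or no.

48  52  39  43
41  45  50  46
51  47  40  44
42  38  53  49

Row 1: 48 + 52 + 39 + 43 = 182.
Row 2: 41 + 45 + 50 + 46 = 182.
Row 3: 51 + 47 + 40 + 44 = 182.
Row 4: 42 + 38 + 53 + 49 = 182.
Column 1: 48 + 41 + 51 + 42 = 182.
Column 2: 52 + 45 + 47 + 38 = 182.
Column 3: 39 + 50 + 40 + 53 = 182.
Column 4: 43 + 46 + 44 + 49 = 182.
Main diagonal: 48 + 45 + 40 + 49 = 182.
Anti-diagonal: 43 + 50 + 47 + 42 = 182.
All lines sum to 182.

Yes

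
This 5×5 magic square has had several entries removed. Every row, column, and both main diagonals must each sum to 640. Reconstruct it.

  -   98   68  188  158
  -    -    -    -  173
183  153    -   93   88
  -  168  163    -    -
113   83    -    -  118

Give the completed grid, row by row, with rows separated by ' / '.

128 98 68 188 158 / 143 138 108 78 173 / 183 153 123 93 88 / 73 168 163 133 103 / 113 83 178 148 118

Row 1 must total 640; the given cells sum to 512, so (1,1) = 128.
Using row 3: 183 + 153 + 93 + 88 + ? → (3,3) = 640 − 517 = 123.
From column 2, 640 − (98 + 153 + 168 + 83) gives (2,2) = 138.
Column 5: 158 + 173 + 88 + 118 + ? = 640, so (4,5) = 103.
Main diagonal must total 640; the given cells sum to 507, so (4,4) = 133.
Anti-diagonal must total 640; the given cells sum to 562, so (2,4) = 78.
Row 4: 168 + 163 + 133 + 103 + ? = 640, so (4,1) = 73.
Column 1 needs 640; the known cells sum to 497, so (2,1) = 143.
Using column 4: 188 + 78 + 93 + 133 + ? → (5,4) = 640 − 492 = 148.
Row 2 must total 640; the given cells sum to 532, so (2,3) = 108.
Row 5 needs 640; the known cells sum to 462, so (5,3) = 178.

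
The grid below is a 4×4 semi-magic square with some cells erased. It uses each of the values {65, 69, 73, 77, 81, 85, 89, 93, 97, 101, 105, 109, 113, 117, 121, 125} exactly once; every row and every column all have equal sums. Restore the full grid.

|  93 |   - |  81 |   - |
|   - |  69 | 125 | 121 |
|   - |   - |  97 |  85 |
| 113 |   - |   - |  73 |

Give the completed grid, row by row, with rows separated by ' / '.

93 105 81 101 / 65 69 125 121 / 109 89 97 85 / 113 117 77 73

The 16 entries sum to 1520, so each line sums to 1520/4 = 380.
Row 2 needs 380; the known cells sum to 315, so (2,1) = 65.
Column 1: 93 + 65 + 113 + ? = 380, so (3,1) = 109.
Using column 3: 81 + 125 + 97 + ? → (4,3) = 380 − 303 = 77.
Column 4 needs 380; the known cells sum to 279, so (1,4) = 101.
Row 1 must total 380; the given cells sum to 275, so (1,2) = 105.
Using row 3: 109 + 97 + 85 + ? → (3,2) = 380 − 291 = 89.
Row 4: 113 + 77 + 73 + ? = 380, so (4,2) = 117.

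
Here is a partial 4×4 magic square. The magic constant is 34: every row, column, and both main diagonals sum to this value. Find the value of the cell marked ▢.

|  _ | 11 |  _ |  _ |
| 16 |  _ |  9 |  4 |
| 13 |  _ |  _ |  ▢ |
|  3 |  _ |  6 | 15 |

Row 2: 16 + 9 + 4 + ? = 34, so (2,2) = 5.
From row 4, 34 − (3 + 6 + 15) gives (4,2) = 10.
Column 1: 16 + 13 + 3 + ? = 34, so (1,1) = 2.
From column 2, 34 − (11 + 5 + 10) gives (3,2) = 8.
From main diagonal, 34 − (2 + 5 + 15) gives (3,3) = 12.
Using anti-diagonal: 9 + 8 + 3 + ? → (1,4) = 34 − 20 = 14.
Row 1 needs 34; the known cells sum to 27, so (1,3) = 7.
From row 3, 34 − (13 + 8 + 12) gives (3,4) = 1.

1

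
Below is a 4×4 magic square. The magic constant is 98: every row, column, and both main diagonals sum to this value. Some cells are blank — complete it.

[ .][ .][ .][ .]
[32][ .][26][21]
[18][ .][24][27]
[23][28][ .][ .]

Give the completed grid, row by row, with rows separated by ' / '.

Using row 2: 32 + 26 + 21 + ? → (2,2) = 98 − 79 = 19.
Row 3 must total 98; the given cells sum to 69, so (3,2) = 29.
The remaining cell in column 1 is (1,1) = 98 − 73 = 25.
Using column 2: 19 + 29 + 28 + ? → (1,2) = 98 − 76 = 22.
The remaining cell in main diagonal is (4,4) = 98 − 68 = 30.
Anti-diagonal needs 98; the known cells sum to 78, so (1,4) = 20.
Row 1 needs 98; the known cells sum to 67, so (1,3) = 31.
Row 4 must total 98; the given cells sum to 81, so (4,3) = 17.

25 22 31 20 / 32 19 26 21 / 18 29 24 27 / 23 28 17 30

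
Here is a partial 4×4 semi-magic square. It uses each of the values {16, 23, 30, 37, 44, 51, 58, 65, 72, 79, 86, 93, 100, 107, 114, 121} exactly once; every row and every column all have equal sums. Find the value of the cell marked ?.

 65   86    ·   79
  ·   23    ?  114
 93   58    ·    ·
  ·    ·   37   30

121

The 16 entries sum to 1096, so each line sums to 1096/4 = 274.
Row 1: 65 + 86 + 79 + ? = 274, so (1,3) = 44.
Column 2 needs 274; the known cells sum to 167, so (4,2) = 107.
Column 4: 79 + 114 + 30 + ? = 274, so (3,4) = 51.
The remaining cell in row 3 is (3,3) = 274 − 202 = 72.
From row 4, 274 − (107 + 37 + 30) gives (4,1) = 100.
Column 1 must total 274; the given cells sum to 258, so (2,1) = 16.
The remaining cell in column 3 is (2,3) = 274 − 153 = 121.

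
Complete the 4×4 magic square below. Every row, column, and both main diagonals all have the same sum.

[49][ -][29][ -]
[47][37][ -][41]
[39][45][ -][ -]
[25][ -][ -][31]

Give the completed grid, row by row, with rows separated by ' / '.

Column 1 is already complete: 49 + 47 + 39 + 25 = 160, so that is the magic constant.
From row 2, 160 − (47 + 37 + 41) gives (2,3) = 35.
The remaining cell in main diagonal is (3,3) = 160 − 117 = 43.
The remaining cell in anti-diagonal is (1,4) = 160 − 105 = 55.
Row 1 must total 160; the given cells sum to 133, so (1,2) = 27.
Row 3 must total 160; the given cells sum to 127, so (3,4) = 33.
The remaining cell in column 2 is (4,2) = 160 − 109 = 51.
Using column 3: 29 + 35 + 43 + ? → (4,3) = 160 − 107 = 53.

49 27 29 55 / 47 37 35 41 / 39 45 43 33 / 25 51 53 31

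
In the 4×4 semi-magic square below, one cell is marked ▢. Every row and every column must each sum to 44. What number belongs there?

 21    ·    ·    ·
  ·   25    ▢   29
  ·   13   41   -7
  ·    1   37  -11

-19

From row 3, 44 − (13 + 41 + (-7)) gives (3,1) = -3.
The remaining cell in row 4 is (4,1) = 44 − 27 = 17.
Column 1 needs 44; the known cells sum to 35, so (2,1) = 9.
Using column 2: 25 + 13 + 1 + ? → (1,2) = 44 − 39 = 5.
The remaining cell in column 4 is (1,4) = 44 − 11 = 33.
From row 1, 44 − (21 + 5 + 33) gives (1,3) = -15.
From row 2, 44 − (9 + 25 + 29) gives (2,3) = -19.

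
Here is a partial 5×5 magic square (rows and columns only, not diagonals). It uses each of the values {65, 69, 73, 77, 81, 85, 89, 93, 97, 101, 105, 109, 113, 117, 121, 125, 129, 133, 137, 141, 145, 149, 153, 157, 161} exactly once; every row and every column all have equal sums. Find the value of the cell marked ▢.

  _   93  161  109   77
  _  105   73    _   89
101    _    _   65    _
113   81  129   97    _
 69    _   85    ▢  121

The 25 entries sum to 2825, so each line sums to 2825/5 = 565.
The remaining cell in row 1 is (1,1) = 565 − 440 = 125.
Using row 4: 113 + 81 + 129 + 97 + ? → (4,5) = 565 − 420 = 145.
Column 1: 125 + 101 + 113 + 69 + ? = 565, so (2,1) = 157.
Column 3: 161 + 73 + 129 + 85 + ? = 565, so (3,3) = 117.
Column 5 needs 565; the known cells sum to 432, so (3,5) = 133.
From row 2, 565 − (157 + 105 + 73 + 89) gives (2,4) = 141.
Row 3 must total 565; the given cells sum to 416, so (3,2) = 149.
The remaining cell in column 2 is (5,2) = 565 − 428 = 137.
Column 4 must total 565; the given cells sum to 412, so (5,4) = 153.

153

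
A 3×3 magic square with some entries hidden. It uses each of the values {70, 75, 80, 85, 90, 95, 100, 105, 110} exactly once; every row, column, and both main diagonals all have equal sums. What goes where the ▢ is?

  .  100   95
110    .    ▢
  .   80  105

The 9 entries sum to 810, so each line sums to 810/3 = 270.
Row 1: 100 + 95 + ? = 270, so (1,1) = 75.
From row 3, 270 − (80 + 105) gives (3,1) = 85.
Using column 2: 100 + 80 + ? → (2,2) = 270 − 180 = 90.
Column 3 needs 270; the known cells sum to 200, so (2,3) = 70.

70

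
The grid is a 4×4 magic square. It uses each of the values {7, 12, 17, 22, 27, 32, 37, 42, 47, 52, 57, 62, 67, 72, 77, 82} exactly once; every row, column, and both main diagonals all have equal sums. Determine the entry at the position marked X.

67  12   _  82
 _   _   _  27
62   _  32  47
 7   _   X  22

77

The 16 entries sum to 712, so each line sums to 712/4 = 178.
The remaining cell in row 1 is (1,3) = 178 − 161 = 17.
The remaining cell in row 3 is (3,2) = 178 − 141 = 37.
From column 1, 178 − (67 + 62 + 7) gives (2,1) = 42.
Using main diagonal: 67 + 32 + 22 + ? → (2,2) = 178 − 121 = 57.
Anti-diagonal: 82 + 37 + 7 + ? = 178, so (2,3) = 52.
The remaining cell in column 2 is (4,2) = 178 − 106 = 72.
The remaining cell in column 3 is (4,3) = 178 − 101 = 77.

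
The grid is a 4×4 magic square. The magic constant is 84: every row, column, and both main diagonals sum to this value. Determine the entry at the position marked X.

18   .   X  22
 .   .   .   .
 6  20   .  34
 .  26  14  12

36

Row 3 must total 84; the given cells sum to 60, so (3,3) = 24.
Row 4 needs 84; the known cells sum to 52, so (4,1) = 32.
Column 1 must total 84; the given cells sum to 56, so (2,1) = 28.
Column 4 must total 84; the given cells sum to 68, so (2,4) = 16.
Main diagonal must total 84; the given cells sum to 54, so (2,2) = 30.
Anti-diagonal: 22 + 20 + 32 + ? = 84, so (2,3) = 10.
Column 2 needs 84; the known cells sum to 76, so (1,2) = 8.
Column 3: 10 + 24 + 14 + ? = 84, so (1,3) = 36.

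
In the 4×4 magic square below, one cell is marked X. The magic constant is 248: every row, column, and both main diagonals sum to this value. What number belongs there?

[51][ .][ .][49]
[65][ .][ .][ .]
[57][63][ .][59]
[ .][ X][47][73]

From row 3, 248 − (57 + 63 + 59) gives (3,3) = 69.
Column 1 needs 248; the known cells sum to 173, so (4,1) = 75.
From column 4, 248 − (49 + 59 + 73) gives (2,4) = 67.
Main diagonal must total 248; the given cells sum to 193, so (2,2) = 55.
Anti-diagonal needs 248; the known cells sum to 187, so (2,3) = 61.
Row 4 must total 248; the given cells sum to 195, so (4,2) = 53.

53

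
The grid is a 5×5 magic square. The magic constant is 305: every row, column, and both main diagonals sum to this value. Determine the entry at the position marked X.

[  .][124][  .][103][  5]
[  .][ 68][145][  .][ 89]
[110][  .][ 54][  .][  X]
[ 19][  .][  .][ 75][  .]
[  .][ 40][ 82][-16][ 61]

33

Using row 5: 40 + 82 + (-16) + 61 + ? → (5,1) = 305 − 167 = 138.
Using main diagonal: 68 + 54 + 75 + 61 + ? → (1,1) = 305 − 258 = 47.
Row 1: 47 + 124 + 103 + 5 + ? = 305, so (1,3) = 26.
Column 1: 47 + 110 + 19 + 138 + ? = 305, so (2,1) = -9.
From column 3, 305 − (26 + 145 + 54 + 82) gives (4,3) = -2.
Row 2 must total 305; the given cells sum to 293, so (2,4) = 12.
The remaining cell in column 4 is (3,4) = 305 − 174 = 131.
Anti-diagonal must total 305; the given cells sum to 209, so (4,2) = 96.
Using row 4: 19 + 96 + (-2) + 75 + ? → (4,5) = 305 − 188 = 117.
Using column 2: 124 + 68 + 96 + 40 + ? → (3,2) = 305 − 328 = -23.
Column 5 must total 305; the given cells sum to 272, so (3,5) = 33.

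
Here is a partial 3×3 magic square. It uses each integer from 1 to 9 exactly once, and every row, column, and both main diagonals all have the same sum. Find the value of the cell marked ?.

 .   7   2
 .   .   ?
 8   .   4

9

The entries are 1 through 9, which sum to 45, so each line sums to 45/3 = 15.
Row 1 must total 15; the given cells sum to 9, so (1,1) = 6.
Row 3: 8 + 4 + ? = 15, so (3,2) = 3.
Column 1: 6 + 8 + ? = 15, so (2,1) = 1.
Column 2 needs 15; the known cells sum to 10, so (2,2) = 5.
From column 3, 15 − (2 + 4) gives (2,3) = 9.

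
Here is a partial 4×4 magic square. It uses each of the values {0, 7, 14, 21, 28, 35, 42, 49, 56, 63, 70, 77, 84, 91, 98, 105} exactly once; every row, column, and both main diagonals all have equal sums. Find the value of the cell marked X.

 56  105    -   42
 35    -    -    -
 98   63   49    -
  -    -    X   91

The 16 entries sum to 840, so each line sums to 840/4 = 210.
Row 1: 56 + 105 + 42 + ? = 210, so (1,3) = 7.
The remaining cell in row 3 is (3,4) = 210 − 210 = 0.
Column 1 must total 210; the given cells sum to 189, so (4,1) = 21.
Column 4 needs 210; the known cells sum to 133, so (2,4) = 77.
Using main diagonal: 56 + 49 + 91 + ? → (2,2) = 210 − 196 = 14.
Using anti-diagonal: 42 + 63 + 21 + ? → (2,3) = 210 − 126 = 84.
Column 2: 105 + 14 + 63 + ? = 210, so (4,2) = 28.
The remaining cell in column 3 is (4,3) = 210 − 140 = 70.

70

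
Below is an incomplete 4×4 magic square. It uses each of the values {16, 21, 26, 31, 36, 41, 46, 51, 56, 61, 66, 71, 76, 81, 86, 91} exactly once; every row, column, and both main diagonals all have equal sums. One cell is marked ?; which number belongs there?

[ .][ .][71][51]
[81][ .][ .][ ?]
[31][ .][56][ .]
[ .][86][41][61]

66

The 16 entries sum to 856, so each line sums to 856/4 = 214.
Row 4 must total 214; the given cells sum to 188, so (4,1) = 26.
The remaining cell in column 1 is (1,1) = 214 − 138 = 76.
From column 3, 214 − (71 + 56 + 41) gives (2,3) = 46.
Main diagonal must total 214; the given cells sum to 193, so (2,2) = 21.
Anti-diagonal must total 214; the given cells sum to 123, so (3,2) = 91.
The remaining cell in row 1 is (1,2) = 214 − 198 = 16.
Row 2 must total 214; the given cells sum to 148, so (2,4) = 66.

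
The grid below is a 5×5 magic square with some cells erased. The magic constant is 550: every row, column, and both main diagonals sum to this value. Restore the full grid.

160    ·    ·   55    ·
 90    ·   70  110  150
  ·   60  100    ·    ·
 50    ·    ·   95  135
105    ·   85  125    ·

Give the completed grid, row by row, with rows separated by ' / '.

160 75 140 55 120 / 90 130 70 110 150 / 145 60 100 165 80 / 50 115 155 95 135 / 105 170 85 125 65

Using row 2: 90 + 70 + 110 + 150 + ? → (2,2) = 550 − 420 = 130.
Column 1: 160 + 90 + 50 + 105 + ? = 550, so (3,1) = 145.
Using column 4: 55 + 110 + 95 + 125 + ? → (3,4) = 550 − 385 = 165.
Main diagonal must total 550; the given cells sum to 485, so (5,5) = 65.
Row 3: 145 + 60 + 100 + 165 + ? = 550, so (3,5) = 80.
From row 5, 550 − (105 + 85 + 125 + 65) gives (5,2) = 170.
The remaining cell in column 5 is (1,5) = 550 − 430 = 120.
Anti-diagonal needs 550; the known cells sum to 435, so (4,2) = 115.
The remaining cell in row 4 is (4,3) = 550 − 395 = 155.
Column 2 needs 550; the known cells sum to 475, so (1,2) = 75.
The remaining cell in column 3 is (1,3) = 550 − 410 = 140.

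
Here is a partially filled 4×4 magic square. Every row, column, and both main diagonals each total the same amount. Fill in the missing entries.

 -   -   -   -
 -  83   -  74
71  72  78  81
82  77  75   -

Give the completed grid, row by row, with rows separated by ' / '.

Row 3 is already complete: 71 + 72 + 78 + 81 = 302, so that is the magic constant.
Row 4: 82 + 77 + 75 + ? = 302, so (4,4) = 68.
Column 2 must total 302; the given cells sum to 232, so (1,2) = 70.
The remaining cell in column 4 is (1,4) = 302 − 223 = 79.
The remaining cell in main diagonal is (1,1) = 302 − 229 = 73.
The remaining cell in anti-diagonal is (2,3) = 302 − 233 = 69.
Row 1 must total 302; the given cells sum to 222, so (1,3) = 80.
Row 2 must total 302; the given cells sum to 226, so (2,1) = 76.

73 70 80 79 / 76 83 69 74 / 71 72 78 81 / 82 77 75 68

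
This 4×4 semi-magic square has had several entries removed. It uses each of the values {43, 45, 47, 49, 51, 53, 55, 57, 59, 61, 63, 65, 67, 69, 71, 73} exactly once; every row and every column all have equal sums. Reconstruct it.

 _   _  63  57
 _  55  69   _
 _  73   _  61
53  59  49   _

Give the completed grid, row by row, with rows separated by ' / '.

The 16 entries sum to 928, so each line sums to 928/4 = 232.
The remaining cell in row 4 is (4,4) = 232 − 161 = 71.
Column 2 must total 232; the given cells sum to 187, so (1,2) = 45.
Column 3 must total 232; the given cells sum to 181, so (3,3) = 51.
Using column 4: 57 + 61 + 71 + ? → (2,4) = 232 − 189 = 43.
Row 1 must total 232; the given cells sum to 165, so (1,1) = 67.
Row 2 needs 232; the known cells sum to 167, so (2,1) = 65.
From row 3, 232 − (73 + 51 + 61) gives (3,1) = 47.

67 45 63 57 / 65 55 69 43 / 47 73 51 61 / 53 59 49 71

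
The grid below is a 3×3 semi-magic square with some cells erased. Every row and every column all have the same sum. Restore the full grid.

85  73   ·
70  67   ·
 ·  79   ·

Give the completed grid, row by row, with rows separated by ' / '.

Column 2 is already complete: 73 + 67 + 79 = 219, so that is the magic constant.
Row 1 needs 219; the known cells sum to 158, so (1,3) = 61.
The remaining cell in row 2 is (2,3) = 219 − 137 = 82.
Column 1 needs 219; the known cells sum to 155, so (3,1) = 64.
Column 3 needs 219; the known cells sum to 143, so (3,3) = 76.

85 73 61 / 70 67 82 / 64 79 76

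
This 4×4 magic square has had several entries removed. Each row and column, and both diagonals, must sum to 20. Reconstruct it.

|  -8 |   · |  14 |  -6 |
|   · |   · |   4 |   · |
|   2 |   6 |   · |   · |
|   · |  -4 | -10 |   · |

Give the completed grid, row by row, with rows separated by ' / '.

Row 1: -8 + 14 + (-6) + ? = 20, so (1,2) = 20.
From column 2, 20 − (20 + 6 + (-4)) gives (2,2) = -2.
Column 3: 14 + 4 + (-10) + ? = 20, so (3,3) = 12.
The remaining cell in main diagonal is (4,4) = 20 − 2 = 18.
Anti-diagonal: -6 + 4 + 6 + ? = 20, so (4,1) = 16.
Row 3 needs 20; the known cells sum to 20, so (3,4) = 0.
Column 1: -8 + 2 + 16 + ? = 20, so (2,1) = 10.
Column 4 must total 20; the given cells sum to 12, so (2,4) = 8.

-8 20 14 -6 / 10 -2 4 8 / 2 6 12 0 / 16 -4 -10 18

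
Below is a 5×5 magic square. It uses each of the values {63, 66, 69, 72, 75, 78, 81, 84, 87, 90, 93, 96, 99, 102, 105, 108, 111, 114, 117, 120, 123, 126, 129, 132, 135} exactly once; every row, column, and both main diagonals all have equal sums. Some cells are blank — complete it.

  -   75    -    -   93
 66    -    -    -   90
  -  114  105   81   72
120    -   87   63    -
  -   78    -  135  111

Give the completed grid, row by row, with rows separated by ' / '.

The 25 entries sum to 2475, so each line sums to 2475/5 = 495.
Using row 3: 114 + 105 + 81 + 72 + ? → (3,1) = 495 − 372 = 123.
From column 5, 495 − (93 + 90 + 72 + 111) gives (4,5) = 129.
Row 4 needs 495; the known cells sum to 399, so (4,2) = 96.
Using column 2: 75 + 114 + 96 + 78 + ? → (2,2) = 495 − 363 = 132.
Main diagonal: 132 + 105 + 63 + 111 + ? = 495, so (1,1) = 84.
From column 1, 495 − (84 + 66 + 123 + 120) gives (5,1) = 102.
Anti-diagonal needs 495; the known cells sum to 396, so (2,4) = 99.
From row 2, 495 − (66 + 132 + 99 + 90) gives (2,3) = 108.
Row 5 must total 495; the given cells sum to 426, so (5,3) = 69.
From column 3, 495 − (108 + 105 + 87 + 69) gives (1,3) = 126.
Column 4: 99 + 81 + 63 + 135 + ? = 495, so (1,4) = 117.

84 75 126 117 93 / 66 132 108 99 90 / 123 114 105 81 72 / 120 96 87 63 129 / 102 78 69 135 111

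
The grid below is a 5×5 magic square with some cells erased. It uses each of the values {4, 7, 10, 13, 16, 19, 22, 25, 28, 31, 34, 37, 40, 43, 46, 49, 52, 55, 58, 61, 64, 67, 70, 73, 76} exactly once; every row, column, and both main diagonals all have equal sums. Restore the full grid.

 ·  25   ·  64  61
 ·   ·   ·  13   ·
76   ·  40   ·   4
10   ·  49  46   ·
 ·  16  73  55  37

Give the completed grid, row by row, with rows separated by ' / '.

The 25 entries sum to 1000, so each line sums to 1000/5 = 200.
The remaining cell in row 5 is (5,1) = 200 − 181 = 19.
Column 4: 64 + 13 + 46 + 55 + ? = 200, so (3,4) = 22.
Anti-diagonal needs 200; the known cells sum to 133, so (4,2) = 67.
From row 3, 200 − (76 + 40 + 22 + 4) gives (3,2) = 58.
Row 4: 10 + 67 + 49 + 46 + ? = 200, so (4,5) = 28.
Column 2: 25 + 58 + 67 + 16 + ? = 200, so (2,2) = 34.
Using column 5: 61 + 4 + 28 + 37 + ? → (2,5) = 200 − 130 = 70.
Using main diagonal: 34 + 40 + 46 + 37 + ? → (1,1) = 200 − 157 = 43.
Using row 1: 43 + 25 + 64 + 61 + ? → (1,3) = 200 − 193 = 7.
Column 1 must total 200; the given cells sum to 148, so (2,1) = 52.
Column 3 needs 200; the known cells sum to 169, so (2,3) = 31.

43 25 7 64 61 / 52 34 31 13 70 / 76 58 40 22 4 / 10 67 49 46 28 / 19 16 73 55 37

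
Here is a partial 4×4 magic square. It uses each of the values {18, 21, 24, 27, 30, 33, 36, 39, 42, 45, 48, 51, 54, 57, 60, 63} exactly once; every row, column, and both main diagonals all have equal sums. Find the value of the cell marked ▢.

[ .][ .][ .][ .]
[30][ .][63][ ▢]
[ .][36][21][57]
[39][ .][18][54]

The 16 entries sum to 648, so each line sums to 648/4 = 162.
Row 3 must total 162; the given cells sum to 114, so (3,1) = 48.
Row 4 needs 162; the known cells sum to 111, so (4,2) = 51.
Column 1 must total 162; the given cells sum to 117, so (1,1) = 45.
Using column 3: 63 + 21 + 18 + ? → (1,3) = 162 − 102 = 60.
Main diagonal needs 162; the known cells sum to 120, so (2,2) = 42.
From anti-diagonal, 162 − (63 + 36 + 39) gives (1,4) = 24.
The remaining cell in row 1 is (1,2) = 162 − 129 = 33.
Row 2: 30 + 42 + 63 + ? = 162, so (2,4) = 27.

27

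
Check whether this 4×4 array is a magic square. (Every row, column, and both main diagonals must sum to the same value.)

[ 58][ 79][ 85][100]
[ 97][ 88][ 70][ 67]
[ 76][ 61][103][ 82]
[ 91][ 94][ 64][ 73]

Row 1: 58 + 79 + 85 + 100 = 322.
Row 2: 97 + 88 + 70 + 67 = 322.
Row 3: 76 + 61 + 103 + 82 = 322.
Row 4: 91 + 94 + 64 + 73 = 322.
Column 1: 58 + 97 + 76 + 91 = 322.
Column 2: 79 + 88 + 61 + 94 = 322.
Column 3: 85 + 70 + 103 + 64 = 322.
Column 4: 100 + 67 + 82 + 73 = 322.
Main diagonal: 58 + 88 + 103 + 73 = 322.
Anti-diagonal: 100 + 70 + 61 + 91 = 322.
All lines sum to 322.

Yes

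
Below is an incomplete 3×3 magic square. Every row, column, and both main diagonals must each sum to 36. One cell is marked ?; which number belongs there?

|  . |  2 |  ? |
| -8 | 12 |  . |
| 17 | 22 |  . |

7

Row 2 needs 36; the known cells sum to 4, so (2,3) = 32.
The remaining cell in row 3 is (3,3) = 36 − 39 = -3.
Column 1: -8 + 17 + ? = 36, so (1,1) = 27.
Column 3: 32 + (-3) + ? = 36, so (1,3) = 7.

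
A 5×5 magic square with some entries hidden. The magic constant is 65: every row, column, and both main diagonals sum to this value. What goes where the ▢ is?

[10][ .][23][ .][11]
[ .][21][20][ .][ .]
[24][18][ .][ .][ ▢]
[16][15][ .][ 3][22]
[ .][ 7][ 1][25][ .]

5

From row 4, 65 − (16 + 15 + 3 + 22) gives (4,3) = 9.
The remaining cell in column 2 is (1,2) = 65 − 61 = 4.
Column 3 must total 65; the given cells sum to 53, so (3,3) = 12.
Main diagonal: 10 + 21 + 12 + 3 + ? = 65, so (5,5) = 19.
Row 1 must total 65; the given cells sum to 48, so (1,4) = 17.
Row 5 needs 65; the known cells sum to 52, so (5,1) = 13.
Column 1 must total 65; the given cells sum to 63, so (2,1) = 2.
Using anti-diagonal: 11 + 12 + 15 + 13 + ? → (2,4) = 65 − 51 = 14.
Row 2: 2 + 21 + 20 + 14 + ? = 65, so (2,5) = 8.
Column 4: 17 + 14 + 3 + 25 + ? = 65, so (3,4) = 6.
The remaining cell in column 5 is (3,5) = 65 − 60 = 5.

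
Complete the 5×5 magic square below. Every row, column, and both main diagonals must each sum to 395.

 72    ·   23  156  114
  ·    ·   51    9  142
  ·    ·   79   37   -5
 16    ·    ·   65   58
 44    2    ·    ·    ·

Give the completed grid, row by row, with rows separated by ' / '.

72 30 23 156 114 / 100 93 51 9 142 / 163 121 79 37 -5 / 16 149 107 65 58 / 44 2 135 128 86

Row 1: 72 + 23 + 156 + 114 + ? = 395, so (1,2) = 30.
The remaining cell in column 4 is (5,4) = 395 − 267 = 128.
Column 5: 114 + 142 + (-5) + 58 + ? = 395, so (5,5) = 86.
From main diagonal, 395 − (72 + 79 + 65 + 86) gives (2,2) = 93.
Anti-diagonal needs 395; the known cells sum to 246, so (4,2) = 149.
From row 2, 395 − (93 + 51 + 9 + 142) gives (2,1) = 100.
Row 4 must total 395; the given cells sum to 288, so (4,3) = 107.
The remaining cell in row 5 is (5,3) = 395 − 260 = 135.
Using column 1: 72 + 100 + 16 + 44 + ? → (3,1) = 395 − 232 = 163.
The remaining cell in column 2 is (3,2) = 395 − 274 = 121.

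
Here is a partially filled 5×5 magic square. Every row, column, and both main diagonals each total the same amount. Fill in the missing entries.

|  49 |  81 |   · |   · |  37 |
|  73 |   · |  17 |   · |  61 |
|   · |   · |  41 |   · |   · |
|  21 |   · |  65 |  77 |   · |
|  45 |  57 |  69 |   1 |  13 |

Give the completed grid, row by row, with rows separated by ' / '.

Row 5 is already complete: 45 + 57 + 69 + 1 + 13 = 185, so that is the magic constant.
Using column 1: 49 + 73 + 21 + 45 + ? → (3,1) = 185 − 188 = -3.
From column 3, 185 − (17 + 41 + 65 + 69) gives (1,3) = -7.
From main diagonal, 185 − (49 + 41 + 77 + 13) gives (2,2) = 5.
Row 1: 49 + 81 + (-7) + 37 + ? = 185, so (1,4) = 25.
From row 2, 185 − (73 + 5 + 17 + 61) gives (2,4) = 29.
Column 4: 25 + 29 + 77 + 1 + ? = 185, so (3,4) = 53.
Using anti-diagonal: 37 + 29 + 41 + 45 + ? → (4,2) = 185 − 152 = 33.
Row 4 needs 185; the known cells sum to 196, so (4,5) = -11.
From column 2, 185 − (81 + 5 + 33 + 57) gives (3,2) = 9.
Column 5 needs 185; the known cells sum to 100, so (3,5) = 85.

49 81 -7 25 37 / 73 5 17 29 61 / -3 9 41 53 85 / 21 33 65 77 -11 / 45 57 69 1 13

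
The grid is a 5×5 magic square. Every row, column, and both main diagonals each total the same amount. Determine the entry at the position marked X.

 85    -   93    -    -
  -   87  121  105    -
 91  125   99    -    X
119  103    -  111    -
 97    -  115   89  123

107

Main diagonal is complete and sums to 505; that is the magic constant.
From row 5, 505 − (97 + 115 + 89 + 123) gives (5,2) = 81.
The remaining cell in column 1 is (2,1) = 505 − 392 = 113.
Column 2: 87 + 125 + 103 + 81 + ? = 505, so (1,2) = 109.
Column 3 must total 505; the given cells sum to 428, so (4,3) = 77.
Using anti-diagonal: 105 + 99 + 103 + 97 + ? → (1,5) = 505 − 404 = 101.
Row 1 must total 505; the given cells sum to 388, so (1,4) = 117.
Row 2: 113 + 87 + 121 + 105 + ? = 505, so (2,5) = 79.
Using row 4: 119 + 103 + 77 + 111 + ? → (4,5) = 505 − 410 = 95.
Column 4: 117 + 105 + 111 + 89 + ? = 505, so (3,4) = 83.
Column 5: 101 + 79 + 95 + 123 + ? = 505, so (3,5) = 107.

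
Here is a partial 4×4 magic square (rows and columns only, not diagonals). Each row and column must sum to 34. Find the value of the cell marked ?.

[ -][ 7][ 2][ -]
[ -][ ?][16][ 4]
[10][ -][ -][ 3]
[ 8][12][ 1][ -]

Using row 4: 8 + 12 + 1 + ? → (4,4) = 34 − 21 = 13.
From column 3, 34 − (2 + 16 + 1) gives (3,3) = 15.
The remaining cell in column 4 is (1,4) = 34 − 20 = 14.
Row 1: 7 + 2 + 14 + ? = 34, so (1,1) = 11.
The remaining cell in row 3 is (3,2) = 34 − 28 = 6.
The remaining cell in column 1 is (2,1) = 34 − 29 = 5.
The remaining cell in column 2 is (2,2) = 34 − 25 = 9.

9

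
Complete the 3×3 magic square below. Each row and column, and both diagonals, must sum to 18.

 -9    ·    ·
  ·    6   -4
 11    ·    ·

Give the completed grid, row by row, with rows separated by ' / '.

-9 26 1 / 16 6 -4 / 11 -14 21

From row 2, 18 − (6 + (-4)) gives (2,1) = 16.
From main diagonal, 18 − (-9 + 6) gives (3,3) = 21.
From anti-diagonal, 18 − (6 + 11) gives (1,3) = 1.
The remaining cell in row 1 is (1,2) = 18 − (-8) = 26.
Using row 3: 11 + 21 + ? → (3,2) = 18 − 32 = -14.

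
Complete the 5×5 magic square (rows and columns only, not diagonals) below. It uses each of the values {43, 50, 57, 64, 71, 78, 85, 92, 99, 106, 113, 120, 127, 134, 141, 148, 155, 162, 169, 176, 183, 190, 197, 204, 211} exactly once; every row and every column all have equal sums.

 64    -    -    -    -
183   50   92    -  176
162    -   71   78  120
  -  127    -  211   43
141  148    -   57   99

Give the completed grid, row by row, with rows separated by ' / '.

64 106 113 155 197 / 183 50 92 134 176 / 162 204 71 78 120 / 85 127 169 211 43 / 141 148 190 57 99

The 25 entries sum to 3175, so each line sums to 3175/5 = 635.
Row 2: 183 + 50 + 92 + 176 + ? = 635, so (2,4) = 134.
Row 3 needs 635; the known cells sum to 431, so (3,2) = 204.
The remaining cell in row 5 is (5,3) = 635 − 445 = 190.
Column 1 must total 635; the given cells sum to 550, so (4,1) = 85.
Column 2: 50 + 204 + 127 + 148 + ? = 635, so (1,2) = 106.
Column 4 must total 635; the given cells sum to 480, so (1,4) = 155.
From column 5, 635 − (176 + 120 + 43 + 99) gives (1,5) = 197.
The remaining cell in row 1 is (1,3) = 635 − 522 = 113.
Using row 4: 85 + 127 + 211 + 43 + ? → (4,3) = 635 − 466 = 169.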